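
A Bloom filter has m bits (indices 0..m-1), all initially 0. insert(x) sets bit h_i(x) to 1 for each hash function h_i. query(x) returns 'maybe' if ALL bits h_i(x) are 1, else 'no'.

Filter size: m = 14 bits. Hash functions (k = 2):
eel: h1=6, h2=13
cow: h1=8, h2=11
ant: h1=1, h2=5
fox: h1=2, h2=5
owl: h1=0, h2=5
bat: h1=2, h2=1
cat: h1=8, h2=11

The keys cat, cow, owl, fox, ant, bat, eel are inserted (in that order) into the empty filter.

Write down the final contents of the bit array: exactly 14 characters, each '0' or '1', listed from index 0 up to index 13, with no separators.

Answer: 11100110100101

Derivation:
Start: bits=00000000000000
After insert 'cat': sets bits 8 11 -> bits=00000000100100
After insert 'cow': sets bits 8 11 -> bits=00000000100100
After insert 'owl': sets bits 0 5 -> bits=10000100100100
After insert 'fox': sets bits 2 5 -> bits=10100100100100
After insert 'ant': sets bits 1 5 -> bits=11100100100100
After insert 'bat': sets bits 1 2 -> bits=11100100100100
After insert 'eel': sets bits 6 13 -> bits=11100110100101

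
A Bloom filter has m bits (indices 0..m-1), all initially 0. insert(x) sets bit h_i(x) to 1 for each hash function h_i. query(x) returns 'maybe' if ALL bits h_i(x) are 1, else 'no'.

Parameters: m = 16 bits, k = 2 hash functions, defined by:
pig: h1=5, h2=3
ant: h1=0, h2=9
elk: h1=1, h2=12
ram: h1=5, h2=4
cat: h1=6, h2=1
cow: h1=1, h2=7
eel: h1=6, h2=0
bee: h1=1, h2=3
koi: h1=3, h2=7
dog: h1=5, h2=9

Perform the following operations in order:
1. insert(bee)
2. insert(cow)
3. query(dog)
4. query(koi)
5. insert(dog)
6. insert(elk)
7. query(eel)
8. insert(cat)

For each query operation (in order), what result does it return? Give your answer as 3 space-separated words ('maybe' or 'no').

Start: bits=0000000000000000
Op 1: insert bee -> sets bits 1 3 -> bits=0101000000000000
Op 2: insert cow -> sets bits 1 7 -> bits=0101000100000000
Op 3: query dog -> checks bit5=0, bit9=0 (has a 0) -> no
Op 4: query koi -> checks bit3=1, bit7=1 (all 1) -> maybe
Op 5: insert dog -> sets bits 5 9 -> bits=0101010101000000
Op 6: insert elk -> sets bits 1 12 -> bits=0101010101001000
Op 7: query eel -> checks bit0=0, bit6=0 (has a 0) -> no
Op 8: insert cat -> sets bits 1 6 -> bits=0101011101001000
Query results in order: no maybe no

Answer: no maybe no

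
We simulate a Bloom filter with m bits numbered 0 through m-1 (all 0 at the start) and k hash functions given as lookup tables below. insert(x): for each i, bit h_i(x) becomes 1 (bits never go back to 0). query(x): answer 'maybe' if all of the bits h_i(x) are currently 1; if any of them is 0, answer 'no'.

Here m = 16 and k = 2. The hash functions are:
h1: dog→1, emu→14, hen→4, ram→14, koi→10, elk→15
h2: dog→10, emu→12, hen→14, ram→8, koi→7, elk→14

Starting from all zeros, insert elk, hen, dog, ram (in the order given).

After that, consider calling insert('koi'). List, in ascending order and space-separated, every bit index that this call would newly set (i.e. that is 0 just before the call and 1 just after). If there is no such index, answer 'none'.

Start: bits=0000000000000000
After insert 'elk': sets bits 14 15 -> bits=0000000000000011
After insert 'hen': sets bits 4 14 -> bits=0000100000000011
After insert 'dog': sets bits 1 10 -> bits=0100100000100011
After insert 'ram': sets bits 8 14 -> bits=0100100010100011
insert 'koi' would touch bits 7 10; currently bit7=0, bit10=1
Bits that are 0 among those (would change 0->1): 7

Answer: 7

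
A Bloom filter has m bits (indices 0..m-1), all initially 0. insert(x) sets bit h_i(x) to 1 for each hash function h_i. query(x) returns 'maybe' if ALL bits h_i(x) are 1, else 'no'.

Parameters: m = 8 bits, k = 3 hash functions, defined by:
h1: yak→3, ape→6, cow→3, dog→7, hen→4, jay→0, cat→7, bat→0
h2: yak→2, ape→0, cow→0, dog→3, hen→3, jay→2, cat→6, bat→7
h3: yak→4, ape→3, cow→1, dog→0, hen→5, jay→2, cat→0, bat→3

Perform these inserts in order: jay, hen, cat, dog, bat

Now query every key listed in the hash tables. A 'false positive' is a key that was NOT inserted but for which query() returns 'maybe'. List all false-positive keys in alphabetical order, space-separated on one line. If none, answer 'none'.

Start: bits=00000000
After insert 'jay': sets bits 0 2 -> bits=10100000
After insert 'hen': sets bits 3 4 5 -> bits=10111100
After insert 'cat': sets bits 0 6 7 -> bits=10111111
After insert 'dog': sets bits 0 3 7 -> bits=10111111
After insert 'bat': sets bits 0 3 7 -> bits=10111111
Not inserted: ape cow yak — query each against bits=10111111:
query ape: checks bit0=1, bit3=1, bit6=1 (all 1) -> maybe => FALSE POSITIVE
query cow: checks bit0=1, bit1=0, bit3=1 (has a 0) -> no => not a false positive
query yak: checks bit2=1, bit3=1, bit4=1 (all 1) -> maybe => FALSE POSITIVE
False positives (alphabetical): ape yak

Answer: ape yak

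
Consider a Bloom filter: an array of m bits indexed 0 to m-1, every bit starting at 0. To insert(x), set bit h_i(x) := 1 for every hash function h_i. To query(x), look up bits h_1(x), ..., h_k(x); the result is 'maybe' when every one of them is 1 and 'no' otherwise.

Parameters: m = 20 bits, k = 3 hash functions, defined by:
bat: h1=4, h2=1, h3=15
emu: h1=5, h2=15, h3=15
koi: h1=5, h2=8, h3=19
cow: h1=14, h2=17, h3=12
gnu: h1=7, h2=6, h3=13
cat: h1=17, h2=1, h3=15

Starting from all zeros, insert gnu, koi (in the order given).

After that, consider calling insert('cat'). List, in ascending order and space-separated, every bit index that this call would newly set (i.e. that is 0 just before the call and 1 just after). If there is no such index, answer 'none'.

Answer: 1 15 17

Derivation:
Start: bits=00000000000000000000
After insert 'gnu': sets bits 6 7 13 -> bits=00000011000001000000
After insert 'koi': sets bits 5 8 19 -> bits=00000111100001000001
insert 'cat' would touch bits 1 15 17; currently bit1=0, bit15=0, bit17=0
Bits that are 0 among those (would change 0->1): 1 15 17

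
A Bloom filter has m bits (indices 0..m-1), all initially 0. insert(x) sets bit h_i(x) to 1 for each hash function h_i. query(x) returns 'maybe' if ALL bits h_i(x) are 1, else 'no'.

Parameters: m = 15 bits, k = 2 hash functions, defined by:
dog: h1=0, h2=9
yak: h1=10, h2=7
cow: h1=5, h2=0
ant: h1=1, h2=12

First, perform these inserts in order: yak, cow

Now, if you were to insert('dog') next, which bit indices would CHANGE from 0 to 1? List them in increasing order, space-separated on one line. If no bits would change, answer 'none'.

Answer: 9

Derivation:
Start: bits=000000000000000
After insert 'yak': sets bits 7 10 -> bits=000000010010000
After insert 'cow': sets bits 0 5 -> bits=100001010010000
insert 'dog' would touch bits 0 9; currently bit0=1, bit9=0
Bits that are 0 among those (would change 0->1): 9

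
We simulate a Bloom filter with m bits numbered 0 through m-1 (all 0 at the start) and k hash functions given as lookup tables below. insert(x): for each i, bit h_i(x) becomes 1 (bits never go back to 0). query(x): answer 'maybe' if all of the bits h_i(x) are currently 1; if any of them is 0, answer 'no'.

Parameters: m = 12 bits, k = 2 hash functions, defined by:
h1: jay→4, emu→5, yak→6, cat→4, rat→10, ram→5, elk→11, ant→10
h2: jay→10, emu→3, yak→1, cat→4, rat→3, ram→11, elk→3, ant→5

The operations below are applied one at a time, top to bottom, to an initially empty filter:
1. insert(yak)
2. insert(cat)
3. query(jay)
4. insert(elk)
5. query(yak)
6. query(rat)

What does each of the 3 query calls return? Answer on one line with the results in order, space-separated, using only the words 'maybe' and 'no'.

Answer: no maybe no

Derivation:
Start: bits=000000000000
Op 1: insert yak -> sets bits 1 6 -> bits=010000100000
Op 2: insert cat -> sets bits 4 -> bits=010010100000
Op 3: query jay -> checks bit4=1, bit10=0 (has a 0) -> no
Op 4: insert elk -> sets bits 3 11 -> bits=010110100001
Op 5: query yak -> checks bit1=1, bit6=1 (all 1) -> maybe
Op 6: query rat -> checks bit3=1, bit10=0 (has a 0) -> no
Query results in order: no maybe no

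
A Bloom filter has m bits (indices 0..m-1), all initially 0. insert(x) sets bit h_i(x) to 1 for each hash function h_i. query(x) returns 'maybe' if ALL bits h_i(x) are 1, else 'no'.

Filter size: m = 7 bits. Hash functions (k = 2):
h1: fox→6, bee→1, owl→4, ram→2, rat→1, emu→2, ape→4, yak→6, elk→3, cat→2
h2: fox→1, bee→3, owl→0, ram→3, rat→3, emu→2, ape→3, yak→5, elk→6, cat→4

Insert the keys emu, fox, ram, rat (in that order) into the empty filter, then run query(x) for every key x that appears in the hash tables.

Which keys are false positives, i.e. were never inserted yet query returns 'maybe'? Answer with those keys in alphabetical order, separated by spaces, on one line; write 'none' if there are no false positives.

Start: bits=0000000
After insert 'emu': sets bits 2 -> bits=0010000
After insert 'fox': sets bits 1 6 -> bits=0110001
After insert 'ram': sets bits 2 3 -> bits=0111001
After insert 'rat': sets bits 1 3 -> bits=0111001
Not inserted: ape bee cat elk owl yak — query each against bits=0111001:
query ape: checks bit3=1, bit4=0 (has a 0) -> no => not a false positive
query bee: checks bit1=1, bit3=1 (all 1) -> maybe => FALSE POSITIVE
query cat: checks bit2=1, bit4=0 (has a 0) -> no => not a false positive
query elk: checks bit3=1, bit6=1 (all 1) -> maybe => FALSE POSITIVE
query owl: checks bit0=0, bit4=0 (has a 0) -> no => not a false positive
query yak: checks bit5=0, bit6=1 (has a 0) -> no => not a false positive
False positives (alphabetical): bee elk

Answer: bee elk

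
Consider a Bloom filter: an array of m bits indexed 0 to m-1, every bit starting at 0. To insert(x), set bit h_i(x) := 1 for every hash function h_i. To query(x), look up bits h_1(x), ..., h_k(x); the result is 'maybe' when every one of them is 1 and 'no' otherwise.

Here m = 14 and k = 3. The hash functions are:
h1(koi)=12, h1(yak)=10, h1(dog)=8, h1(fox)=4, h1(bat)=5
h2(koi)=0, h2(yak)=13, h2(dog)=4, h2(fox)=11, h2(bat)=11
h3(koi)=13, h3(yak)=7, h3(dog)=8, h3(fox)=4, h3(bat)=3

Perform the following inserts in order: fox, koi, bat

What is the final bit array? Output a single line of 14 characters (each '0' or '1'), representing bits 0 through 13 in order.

Start: bits=00000000000000
After insert 'fox': sets bits 4 11 -> bits=00001000000100
After insert 'koi': sets bits 0 12 13 -> bits=10001000000111
After insert 'bat': sets bits 3 5 11 -> bits=10011100000111

Answer: 10011100000111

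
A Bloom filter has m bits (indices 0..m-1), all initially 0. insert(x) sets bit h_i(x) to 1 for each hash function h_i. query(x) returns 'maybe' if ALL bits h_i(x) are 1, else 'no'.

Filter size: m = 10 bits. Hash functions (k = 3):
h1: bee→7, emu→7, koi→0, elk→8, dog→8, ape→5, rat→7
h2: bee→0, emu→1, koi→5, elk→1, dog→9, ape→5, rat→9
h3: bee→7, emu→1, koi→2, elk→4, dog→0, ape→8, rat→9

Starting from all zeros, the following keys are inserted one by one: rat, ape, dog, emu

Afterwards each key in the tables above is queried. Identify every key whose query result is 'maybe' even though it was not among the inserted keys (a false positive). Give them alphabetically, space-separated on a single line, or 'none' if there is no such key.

Answer: bee

Derivation:
Start: bits=0000000000
After insert 'rat': sets bits 7 9 -> bits=0000000101
After insert 'ape': sets bits 5 8 -> bits=0000010111
After insert 'dog': sets bits 0 8 9 -> bits=1000010111
After insert 'emu': sets bits 1 7 -> bits=1100010111
Not inserted: bee elk koi — query each against bits=1100010111:
query bee: checks bit0=1, bit7=1 (all 1) -> maybe => FALSE POSITIVE
query elk: checks bit1=1, bit4=0, bit8=1 (has a 0) -> no => not a false positive
query koi: checks bit0=1, bit2=0, bit5=1 (has a 0) -> no => not a false positive
False positives (alphabetical): bee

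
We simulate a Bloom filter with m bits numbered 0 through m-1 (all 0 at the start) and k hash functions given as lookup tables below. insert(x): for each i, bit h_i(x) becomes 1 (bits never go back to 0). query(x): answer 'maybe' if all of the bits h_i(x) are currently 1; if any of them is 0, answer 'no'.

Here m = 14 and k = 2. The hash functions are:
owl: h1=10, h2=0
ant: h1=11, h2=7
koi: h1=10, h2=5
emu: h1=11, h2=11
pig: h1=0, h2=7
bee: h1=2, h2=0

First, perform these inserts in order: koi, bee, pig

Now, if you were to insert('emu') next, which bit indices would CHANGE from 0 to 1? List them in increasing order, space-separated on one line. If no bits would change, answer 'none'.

Start: bits=00000000000000
After insert 'koi': sets bits 5 10 -> bits=00000100001000
After insert 'bee': sets bits 0 2 -> bits=10100100001000
After insert 'pig': sets bits 0 7 -> bits=10100101001000
insert 'emu' would touch bits 11; currently bit11=0
Bits that are 0 among those (would change 0->1): 11

Answer: 11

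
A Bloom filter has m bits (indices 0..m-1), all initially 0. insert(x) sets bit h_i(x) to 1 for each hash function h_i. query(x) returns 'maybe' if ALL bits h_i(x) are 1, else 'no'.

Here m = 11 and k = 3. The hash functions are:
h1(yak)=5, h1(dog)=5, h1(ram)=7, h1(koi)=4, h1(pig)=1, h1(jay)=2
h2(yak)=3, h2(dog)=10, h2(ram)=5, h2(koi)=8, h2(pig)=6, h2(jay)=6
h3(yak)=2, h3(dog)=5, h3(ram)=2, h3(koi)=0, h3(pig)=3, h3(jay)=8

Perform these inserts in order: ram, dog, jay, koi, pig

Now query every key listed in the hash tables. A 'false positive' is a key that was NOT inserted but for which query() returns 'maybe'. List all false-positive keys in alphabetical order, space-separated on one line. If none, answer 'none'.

Start: bits=00000000000
After insert 'ram': sets bits 2 5 7 -> bits=00100101000
After insert 'dog': sets bits 5 10 -> bits=00100101001
After insert 'jay': sets bits 2 6 8 -> bits=00100111101
After insert 'koi': sets bits 0 4 8 -> bits=10101111101
After insert 'pig': sets bits 1 3 6 -> bits=11111111101
Not inserted: yak — query each against bits=11111111101:
query yak: checks bit2=1, bit3=1, bit5=1 (all 1) -> maybe => FALSE POSITIVE
False positives (alphabetical): yak

Answer: yak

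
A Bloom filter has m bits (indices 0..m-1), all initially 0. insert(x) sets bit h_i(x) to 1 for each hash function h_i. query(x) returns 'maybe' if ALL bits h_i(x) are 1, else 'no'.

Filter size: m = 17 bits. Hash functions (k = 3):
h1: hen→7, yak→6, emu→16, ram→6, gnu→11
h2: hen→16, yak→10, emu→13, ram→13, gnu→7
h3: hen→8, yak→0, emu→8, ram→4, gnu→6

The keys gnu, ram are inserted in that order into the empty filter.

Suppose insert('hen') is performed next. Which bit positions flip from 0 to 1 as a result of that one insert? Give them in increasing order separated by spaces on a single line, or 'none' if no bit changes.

Answer: 8 16

Derivation:
Start: bits=00000000000000000
After insert 'gnu': sets bits 6 7 11 -> bits=00000011000100000
After insert 'ram': sets bits 4 6 13 -> bits=00001011000101000
insert 'hen' would touch bits 7 8 16; currently bit7=1, bit8=0, bit16=0
Bits that are 0 among those (would change 0->1): 8 16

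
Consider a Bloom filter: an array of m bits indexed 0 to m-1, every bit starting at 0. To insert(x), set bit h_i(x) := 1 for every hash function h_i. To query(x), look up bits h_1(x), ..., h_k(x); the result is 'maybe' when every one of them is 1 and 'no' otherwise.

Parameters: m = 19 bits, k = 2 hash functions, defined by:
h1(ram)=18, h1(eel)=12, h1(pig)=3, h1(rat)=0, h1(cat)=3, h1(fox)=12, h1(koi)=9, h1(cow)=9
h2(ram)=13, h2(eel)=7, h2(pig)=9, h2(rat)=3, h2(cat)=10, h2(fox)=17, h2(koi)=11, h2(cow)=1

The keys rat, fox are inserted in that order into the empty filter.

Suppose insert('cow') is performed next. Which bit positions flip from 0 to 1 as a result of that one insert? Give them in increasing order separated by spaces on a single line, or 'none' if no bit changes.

Answer: 1 9

Derivation:
Start: bits=0000000000000000000
After insert 'rat': sets bits 0 3 -> bits=1001000000000000000
After insert 'fox': sets bits 12 17 -> bits=1001000000001000010
insert 'cow' would touch bits 1 9; currently bit1=0, bit9=0
Bits that are 0 among those (would change 0->1): 1 9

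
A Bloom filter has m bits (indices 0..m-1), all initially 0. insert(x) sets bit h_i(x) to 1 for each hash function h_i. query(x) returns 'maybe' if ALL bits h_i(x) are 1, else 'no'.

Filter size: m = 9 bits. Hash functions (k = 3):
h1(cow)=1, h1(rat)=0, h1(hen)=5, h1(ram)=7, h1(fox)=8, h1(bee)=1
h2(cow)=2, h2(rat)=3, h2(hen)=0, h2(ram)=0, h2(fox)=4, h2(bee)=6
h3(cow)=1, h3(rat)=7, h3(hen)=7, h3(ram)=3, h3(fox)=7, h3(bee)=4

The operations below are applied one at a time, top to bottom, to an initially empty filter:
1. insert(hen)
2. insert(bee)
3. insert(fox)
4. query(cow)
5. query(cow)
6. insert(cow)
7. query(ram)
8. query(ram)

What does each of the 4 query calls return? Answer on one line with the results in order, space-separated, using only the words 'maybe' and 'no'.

Answer: no no no no

Derivation:
Start: bits=000000000
Op 1: insert hen -> sets bits 0 5 7 -> bits=100001010
Op 2: insert bee -> sets bits 1 4 6 -> bits=110011110
Op 3: insert fox -> sets bits 4 7 8 -> bits=110011111
Op 4: query cow -> checks bit1=1, bit2=0 (has a 0) -> no
Op 5: query cow -> checks bit1=1, bit2=0 (has a 0) -> no
Op 6: insert cow -> sets bits 1 2 -> bits=111011111
Op 7: query ram -> checks bit0=1, bit3=0, bit7=1 (has a 0) -> no
Op 8: query ram -> checks bit0=1, bit3=0, bit7=1 (has a 0) -> no
Query results in order: no no no no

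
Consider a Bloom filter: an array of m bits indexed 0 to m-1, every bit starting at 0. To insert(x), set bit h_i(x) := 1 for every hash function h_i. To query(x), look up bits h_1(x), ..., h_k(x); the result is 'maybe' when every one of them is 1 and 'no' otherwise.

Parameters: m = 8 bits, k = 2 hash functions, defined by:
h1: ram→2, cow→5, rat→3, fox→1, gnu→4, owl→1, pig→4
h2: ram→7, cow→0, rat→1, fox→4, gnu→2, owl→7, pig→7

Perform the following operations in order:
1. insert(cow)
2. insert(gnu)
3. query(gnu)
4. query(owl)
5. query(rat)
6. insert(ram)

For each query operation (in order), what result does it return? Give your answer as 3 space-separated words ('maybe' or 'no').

Answer: maybe no no

Derivation:
Start: bits=00000000
Op 1: insert cow -> sets bits 0 5 -> bits=10000100
Op 2: insert gnu -> sets bits 2 4 -> bits=10101100
Op 3: query gnu -> checks bit2=1, bit4=1 (all 1) -> maybe
Op 4: query owl -> checks bit1=0, bit7=0 (has a 0) -> no
Op 5: query rat -> checks bit1=0, bit3=0 (has a 0) -> no
Op 6: insert ram -> sets bits 2 7 -> bits=10101101
Query results in order: maybe no no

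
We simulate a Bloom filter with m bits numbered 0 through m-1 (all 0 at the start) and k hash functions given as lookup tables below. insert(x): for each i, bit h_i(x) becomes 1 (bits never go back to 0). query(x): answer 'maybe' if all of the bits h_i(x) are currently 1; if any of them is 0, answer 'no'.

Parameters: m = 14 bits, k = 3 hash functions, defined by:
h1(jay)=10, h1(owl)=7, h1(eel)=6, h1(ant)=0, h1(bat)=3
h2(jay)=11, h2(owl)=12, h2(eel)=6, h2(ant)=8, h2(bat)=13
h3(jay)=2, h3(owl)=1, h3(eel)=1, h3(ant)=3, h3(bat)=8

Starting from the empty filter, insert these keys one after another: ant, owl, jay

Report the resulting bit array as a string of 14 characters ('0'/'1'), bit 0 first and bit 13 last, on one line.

Answer: 11110001101110

Derivation:
Start: bits=00000000000000
After insert 'ant': sets bits 0 3 8 -> bits=10010000100000
After insert 'owl': sets bits 1 7 12 -> bits=11010001100010
After insert 'jay': sets bits 2 10 11 -> bits=11110001101110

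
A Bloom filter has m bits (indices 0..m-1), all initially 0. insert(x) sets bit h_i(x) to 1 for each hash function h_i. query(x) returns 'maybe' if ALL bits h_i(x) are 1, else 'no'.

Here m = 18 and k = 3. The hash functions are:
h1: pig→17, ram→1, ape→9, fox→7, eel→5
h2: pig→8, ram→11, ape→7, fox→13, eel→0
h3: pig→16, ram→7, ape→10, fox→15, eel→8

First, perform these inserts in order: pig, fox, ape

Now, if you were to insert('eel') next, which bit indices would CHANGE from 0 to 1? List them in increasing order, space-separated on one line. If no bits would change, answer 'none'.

Answer: 0 5

Derivation:
Start: bits=000000000000000000
After insert 'pig': sets bits 8 16 17 -> bits=000000001000000011
After insert 'fox': sets bits 7 13 15 -> bits=000000011000010111
After insert 'ape': sets bits 7 9 10 -> bits=000000011110010111
insert 'eel' would touch bits 0 5 8; currently bit0=0, bit5=0, bit8=1
Bits that are 0 among those (would change 0->1): 0 5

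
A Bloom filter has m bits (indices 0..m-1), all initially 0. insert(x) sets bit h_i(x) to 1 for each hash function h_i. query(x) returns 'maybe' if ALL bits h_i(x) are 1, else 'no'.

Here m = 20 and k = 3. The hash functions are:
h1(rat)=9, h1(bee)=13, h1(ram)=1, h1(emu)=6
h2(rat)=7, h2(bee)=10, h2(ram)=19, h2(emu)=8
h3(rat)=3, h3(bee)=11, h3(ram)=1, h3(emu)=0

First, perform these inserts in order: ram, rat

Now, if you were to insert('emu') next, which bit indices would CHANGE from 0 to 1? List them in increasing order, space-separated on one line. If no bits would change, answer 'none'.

Start: bits=00000000000000000000
After insert 'ram': sets bits 1 19 -> bits=01000000000000000001
After insert 'rat': sets bits 3 7 9 -> bits=01010001010000000001
insert 'emu' would touch bits 0 6 8; currently bit0=0, bit6=0, bit8=0
Bits that are 0 among those (would change 0->1): 0 6 8

Answer: 0 6 8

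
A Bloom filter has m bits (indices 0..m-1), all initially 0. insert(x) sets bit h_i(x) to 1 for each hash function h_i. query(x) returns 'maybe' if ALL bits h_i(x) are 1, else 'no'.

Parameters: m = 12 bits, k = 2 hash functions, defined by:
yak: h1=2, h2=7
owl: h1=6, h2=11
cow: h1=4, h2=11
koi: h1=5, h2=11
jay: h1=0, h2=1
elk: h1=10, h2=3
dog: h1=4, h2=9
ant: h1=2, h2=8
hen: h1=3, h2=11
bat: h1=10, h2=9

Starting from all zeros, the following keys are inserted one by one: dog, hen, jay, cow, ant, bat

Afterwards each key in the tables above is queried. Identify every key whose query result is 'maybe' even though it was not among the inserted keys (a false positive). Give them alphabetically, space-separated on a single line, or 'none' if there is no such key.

Answer: elk

Derivation:
Start: bits=000000000000
After insert 'dog': sets bits 4 9 -> bits=000010000100
After insert 'hen': sets bits 3 11 -> bits=000110000101
After insert 'jay': sets bits 0 1 -> bits=110110000101
After insert 'cow': sets bits 4 11 -> bits=110110000101
After insert 'ant': sets bits 2 8 -> bits=111110001101
After insert 'bat': sets bits 9 10 -> bits=111110001111
Not inserted: elk koi owl yak — query each against bits=111110001111:
query elk: checks bit3=1, bit10=1 (all 1) -> maybe => FALSE POSITIVE
query koi: checks bit5=0, bit11=1 (has a 0) -> no => not a false positive
query owl: checks bit6=0, bit11=1 (has a 0) -> no => not a false positive
query yak: checks bit2=1, bit7=0 (has a 0) -> no => not a false positive
False positives (alphabetical): elk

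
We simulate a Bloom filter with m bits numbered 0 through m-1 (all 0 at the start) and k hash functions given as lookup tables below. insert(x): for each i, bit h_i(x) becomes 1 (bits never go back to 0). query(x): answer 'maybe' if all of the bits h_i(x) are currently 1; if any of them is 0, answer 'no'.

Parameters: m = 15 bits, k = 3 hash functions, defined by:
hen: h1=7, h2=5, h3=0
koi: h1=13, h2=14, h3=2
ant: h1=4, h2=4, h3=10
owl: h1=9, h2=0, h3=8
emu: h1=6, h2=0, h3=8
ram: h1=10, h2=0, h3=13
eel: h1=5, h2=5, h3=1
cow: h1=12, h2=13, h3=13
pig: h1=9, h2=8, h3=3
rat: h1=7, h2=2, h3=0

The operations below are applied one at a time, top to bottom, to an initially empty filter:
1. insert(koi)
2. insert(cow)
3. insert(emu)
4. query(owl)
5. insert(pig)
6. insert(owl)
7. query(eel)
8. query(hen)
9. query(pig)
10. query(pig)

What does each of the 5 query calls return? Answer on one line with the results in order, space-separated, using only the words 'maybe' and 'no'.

Start: bits=000000000000000
Op 1: insert koi -> sets bits 2 13 14 -> bits=001000000000011
Op 2: insert cow -> sets bits 12 13 -> bits=001000000000111
Op 3: insert emu -> sets bits 0 6 8 -> bits=101000101000111
Op 4: query owl -> checks bit0=1, bit8=1, bit9=0 (has a 0) -> no
Op 5: insert pig -> sets bits 3 8 9 -> bits=101100101100111
Op 6: insert owl -> sets bits 0 8 9 -> bits=101100101100111
Op 7: query eel -> checks bit1=0, bit5=0 (has a 0) -> no
Op 8: query hen -> checks bit0=1, bit5=0, bit7=0 (has a 0) -> no
Op 9: query pig -> checks bit3=1, bit8=1, bit9=1 (all 1) -> maybe
Op 10: query pig -> checks bit3=1, bit8=1, bit9=1 (all 1) -> maybe
Query results in order: no no no maybe maybe

Answer: no no no maybe maybe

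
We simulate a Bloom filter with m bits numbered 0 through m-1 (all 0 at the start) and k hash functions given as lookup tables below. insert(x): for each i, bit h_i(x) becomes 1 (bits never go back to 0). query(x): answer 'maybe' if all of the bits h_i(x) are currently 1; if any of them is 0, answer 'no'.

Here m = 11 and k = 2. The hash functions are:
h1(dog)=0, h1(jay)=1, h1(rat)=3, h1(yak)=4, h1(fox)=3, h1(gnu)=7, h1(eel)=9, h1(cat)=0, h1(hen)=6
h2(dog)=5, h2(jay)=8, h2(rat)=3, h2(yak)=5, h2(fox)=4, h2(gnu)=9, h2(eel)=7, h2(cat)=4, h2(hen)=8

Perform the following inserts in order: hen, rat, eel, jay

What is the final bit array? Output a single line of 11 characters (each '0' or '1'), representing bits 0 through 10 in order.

Answer: 01010011110

Derivation:
Start: bits=00000000000
After insert 'hen': sets bits 6 8 -> bits=00000010100
After insert 'rat': sets bits 3 -> bits=00010010100
After insert 'eel': sets bits 7 9 -> bits=00010011110
After insert 'jay': sets bits 1 8 -> bits=01010011110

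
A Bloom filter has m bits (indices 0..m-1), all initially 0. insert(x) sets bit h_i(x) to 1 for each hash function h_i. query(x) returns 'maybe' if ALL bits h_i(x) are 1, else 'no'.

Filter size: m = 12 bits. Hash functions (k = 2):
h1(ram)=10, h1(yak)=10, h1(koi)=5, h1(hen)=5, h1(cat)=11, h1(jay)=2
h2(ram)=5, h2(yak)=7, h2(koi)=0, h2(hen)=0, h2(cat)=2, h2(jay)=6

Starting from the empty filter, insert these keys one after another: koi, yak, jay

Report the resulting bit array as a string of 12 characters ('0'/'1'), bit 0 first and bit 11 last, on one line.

Start: bits=000000000000
After insert 'koi': sets bits 0 5 -> bits=100001000000
After insert 'yak': sets bits 7 10 -> bits=100001010010
After insert 'jay': sets bits 2 6 -> bits=101001110010

Answer: 101001110010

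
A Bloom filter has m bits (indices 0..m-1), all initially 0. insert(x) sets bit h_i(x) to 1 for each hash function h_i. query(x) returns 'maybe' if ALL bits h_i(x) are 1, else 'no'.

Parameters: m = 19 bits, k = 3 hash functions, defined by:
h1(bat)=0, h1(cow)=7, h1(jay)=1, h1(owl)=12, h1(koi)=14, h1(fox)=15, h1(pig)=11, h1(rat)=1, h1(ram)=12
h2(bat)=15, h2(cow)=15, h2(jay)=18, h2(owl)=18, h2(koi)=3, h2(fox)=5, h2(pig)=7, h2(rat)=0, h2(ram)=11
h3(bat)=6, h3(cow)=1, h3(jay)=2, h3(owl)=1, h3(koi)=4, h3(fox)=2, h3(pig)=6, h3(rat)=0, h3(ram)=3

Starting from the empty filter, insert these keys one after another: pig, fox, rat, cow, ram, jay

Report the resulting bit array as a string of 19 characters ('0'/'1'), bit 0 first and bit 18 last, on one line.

Start: bits=0000000000000000000
After insert 'pig': sets bits 6 7 11 -> bits=0000001100010000000
After insert 'fox': sets bits 2 5 15 -> bits=0010011100010001000
After insert 'rat': sets bits 0 1 -> bits=1110011100010001000
After insert 'cow': sets bits 1 7 15 -> bits=1110011100010001000
After insert 'ram': sets bits 3 11 12 -> bits=1111011100011001000
After insert 'jay': sets bits 1 2 18 -> bits=1111011100011001001

Answer: 1111011100011001001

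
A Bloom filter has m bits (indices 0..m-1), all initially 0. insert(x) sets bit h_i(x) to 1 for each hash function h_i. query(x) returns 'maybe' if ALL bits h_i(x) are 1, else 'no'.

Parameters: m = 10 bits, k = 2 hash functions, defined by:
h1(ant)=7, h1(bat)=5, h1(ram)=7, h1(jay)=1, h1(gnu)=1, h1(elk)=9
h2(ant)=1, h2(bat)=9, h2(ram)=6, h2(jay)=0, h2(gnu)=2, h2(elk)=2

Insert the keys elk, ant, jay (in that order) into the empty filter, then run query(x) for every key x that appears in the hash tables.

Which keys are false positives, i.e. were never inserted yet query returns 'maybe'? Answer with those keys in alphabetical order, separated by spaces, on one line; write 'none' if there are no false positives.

Start: bits=0000000000
After insert 'elk': sets bits 2 9 -> bits=0010000001
After insert 'ant': sets bits 1 7 -> bits=0110000101
After insert 'jay': sets bits 0 1 -> bits=1110000101
Not inserted: bat gnu ram — query each against bits=1110000101:
query bat: checks bit5=0, bit9=1 (has a 0) -> no => not a false positive
query gnu: checks bit1=1, bit2=1 (all 1) -> maybe => FALSE POSITIVE
query ram: checks bit6=0, bit7=1 (has a 0) -> no => not a false positive
False positives (alphabetical): gnu

Answer: gnu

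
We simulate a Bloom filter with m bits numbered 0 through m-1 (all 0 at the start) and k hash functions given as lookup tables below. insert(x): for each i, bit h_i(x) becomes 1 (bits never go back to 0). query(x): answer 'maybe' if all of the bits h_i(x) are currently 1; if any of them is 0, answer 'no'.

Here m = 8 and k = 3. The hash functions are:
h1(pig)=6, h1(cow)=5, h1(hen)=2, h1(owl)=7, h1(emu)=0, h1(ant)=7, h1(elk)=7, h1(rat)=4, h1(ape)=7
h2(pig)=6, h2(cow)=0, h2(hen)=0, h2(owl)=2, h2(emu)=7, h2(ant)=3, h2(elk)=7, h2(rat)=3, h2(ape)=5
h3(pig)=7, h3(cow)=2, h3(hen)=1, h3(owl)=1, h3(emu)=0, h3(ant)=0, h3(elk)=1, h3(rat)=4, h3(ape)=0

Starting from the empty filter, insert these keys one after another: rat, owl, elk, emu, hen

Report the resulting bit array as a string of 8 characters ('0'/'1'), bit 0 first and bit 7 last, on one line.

Start: bits=00000000
After insert 'rat': sets bits 3 4 -> bits=00011000
After insert 'owl': sets bits 1 2 7 -> bits=01111001
After insert 'elk': sets bits 1 7 -> bits=01111001
After insert 'emu': sets bits 0 7 -> bits=11111001
After insert 'hen': sets bits 0 1 2 -> bits=11111001

Answer: 11111001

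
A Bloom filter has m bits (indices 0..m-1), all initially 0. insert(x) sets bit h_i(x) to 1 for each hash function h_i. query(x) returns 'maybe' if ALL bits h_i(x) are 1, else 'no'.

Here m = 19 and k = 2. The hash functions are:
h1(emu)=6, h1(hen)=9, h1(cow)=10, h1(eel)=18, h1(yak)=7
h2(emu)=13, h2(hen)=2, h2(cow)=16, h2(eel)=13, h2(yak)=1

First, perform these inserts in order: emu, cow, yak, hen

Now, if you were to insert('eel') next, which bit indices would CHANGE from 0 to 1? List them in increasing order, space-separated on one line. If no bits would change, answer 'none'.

Start: bits=0000000000000000000
After insert 'emu': sets bits 6 13 -> bits=0000001000000100000
After insert 'cow': sets bits 10 16 -> bits=0000001000100100100
After insert 'yak': sets bits 1 7 -> bits=0100001100100100100
After insert 'hen': sets bits 2 9 -> bits=0110001101100100100
insert 'eel' would touch bits 13 18; currently bit13=1, bit18=0
Bits that are 0 among those (would change 0->1): 18

Answer: 18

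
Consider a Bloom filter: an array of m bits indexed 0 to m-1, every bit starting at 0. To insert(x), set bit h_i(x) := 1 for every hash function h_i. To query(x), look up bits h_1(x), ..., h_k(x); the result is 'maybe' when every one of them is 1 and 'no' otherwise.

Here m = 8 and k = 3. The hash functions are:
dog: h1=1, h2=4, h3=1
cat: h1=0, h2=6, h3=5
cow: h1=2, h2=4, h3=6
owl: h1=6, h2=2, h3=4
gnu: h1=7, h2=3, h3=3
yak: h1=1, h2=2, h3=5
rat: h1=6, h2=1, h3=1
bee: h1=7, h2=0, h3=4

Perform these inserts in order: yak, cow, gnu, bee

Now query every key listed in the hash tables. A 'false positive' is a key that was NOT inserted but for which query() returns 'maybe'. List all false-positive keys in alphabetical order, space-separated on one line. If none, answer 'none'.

Start: bits=00000000
After insert 'yak': sets bits 1 2 5 -> bits=01100100
After insert 'cow': sets bits 2 4 6 -> bits=01101110
After insert 'gnu': sets bits 3 7 -> bits=01111111
After insert 'bee': sets bits 0 4 7 -> bits=11111111
Not inserted: cat dog owl rat — query each against bits=11111111:
query cat: checks bit0=1, bit5=1, bit6=1 (all 1) -> maybe => FALSE POSITIVE
query dog: checks bit1=1, bit4=1 (all 1) -> maybe => FALSE POSITIVE
query owl: checks bit2=1, bit4=1, bit6=1 (all 1) -> maybe => FALSE POSITIVE
query rat: checks bit1=1, bit6=1 (all 1) -> maybe => FALSE POSITIVE
False positives (alphabetical): cat dog owl rat

Answer: cat dog owl rat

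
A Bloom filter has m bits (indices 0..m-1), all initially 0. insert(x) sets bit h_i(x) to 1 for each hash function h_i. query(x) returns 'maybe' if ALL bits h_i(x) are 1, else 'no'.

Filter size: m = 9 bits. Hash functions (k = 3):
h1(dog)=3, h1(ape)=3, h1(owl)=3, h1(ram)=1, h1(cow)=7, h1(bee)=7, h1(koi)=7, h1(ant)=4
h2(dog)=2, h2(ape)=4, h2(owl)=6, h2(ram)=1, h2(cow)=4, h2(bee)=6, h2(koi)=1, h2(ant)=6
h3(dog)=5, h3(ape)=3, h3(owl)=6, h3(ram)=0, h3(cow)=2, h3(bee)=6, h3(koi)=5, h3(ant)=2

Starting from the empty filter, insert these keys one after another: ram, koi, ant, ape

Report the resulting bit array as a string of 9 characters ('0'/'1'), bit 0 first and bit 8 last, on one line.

Answer: 111111110

Derivation:
Start: bits=000000000
After insert 'ram': sets bits 0 1 -> bits=110000000
After insert 'koi': sets bits 1 5 7 -> bits=110001010
After insert 'ant': sets bits 2 4 6 -> bits=111011110
After insert 'ape': sets bits 3 4 -> bits=111111110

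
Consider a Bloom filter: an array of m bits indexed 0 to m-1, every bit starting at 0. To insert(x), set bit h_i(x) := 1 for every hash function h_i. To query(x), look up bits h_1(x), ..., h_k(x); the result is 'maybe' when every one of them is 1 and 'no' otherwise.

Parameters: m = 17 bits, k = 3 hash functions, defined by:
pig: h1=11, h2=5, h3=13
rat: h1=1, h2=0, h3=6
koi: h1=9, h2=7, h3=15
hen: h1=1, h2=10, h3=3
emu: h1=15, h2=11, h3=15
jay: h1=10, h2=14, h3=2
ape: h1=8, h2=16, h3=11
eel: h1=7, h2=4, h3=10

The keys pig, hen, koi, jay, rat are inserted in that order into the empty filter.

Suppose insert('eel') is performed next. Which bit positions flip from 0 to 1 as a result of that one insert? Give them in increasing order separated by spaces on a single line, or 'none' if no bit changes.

Answer: 4

Derivation:
Start: bits=00000000000000000
After insert 'pig': sets bits 5 11 13 -> bits=00000100000101000
After insert 'hen': sets bits 1 3 10 -> bits=01010100001101000
After insert 'koi': sets bits 7 9 15 -> bits=01010101011101010
After insert 'jay': sets bits 2 10 14 -> bits=01110101011101110
After insert 'rat': sets bits 0 1 6 -> bits=11110111011101110
insert 'eel' would touch bits 4 7 10; currently bit4=0, bit7=1, bit10=1
Bits that are 0 among those (would change 0->1): 4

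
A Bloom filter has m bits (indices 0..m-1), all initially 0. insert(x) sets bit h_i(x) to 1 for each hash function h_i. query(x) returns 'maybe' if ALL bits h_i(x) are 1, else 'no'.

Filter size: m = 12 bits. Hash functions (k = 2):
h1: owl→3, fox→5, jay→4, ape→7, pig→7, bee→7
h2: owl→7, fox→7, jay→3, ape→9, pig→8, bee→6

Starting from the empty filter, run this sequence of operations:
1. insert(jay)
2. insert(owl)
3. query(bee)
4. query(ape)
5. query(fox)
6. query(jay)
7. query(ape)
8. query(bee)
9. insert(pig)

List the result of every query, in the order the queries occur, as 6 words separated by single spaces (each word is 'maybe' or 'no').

Answer: no no no maybe no no

Derivation:
Start: bits=000000000000
Op 1: insert jay -> sets bits 3 4 -> bits=000110000000
Op 2: insert owl -> sets bits 3 7 -> bits=000110010000
Op 3: query bee -> checks bit6=0, bit7=1 (has a 0) -> no
Op 4: query ape -> checks bit7=1, bit9=0 (has a 0) -> no
Op 5: query fox -> checks bit5=0, bit7=1 (has a 0) -> no
Op 6: query jay -> checks bit3=1, bit4=1 (all 1) -> maybe
Op 7: query ape -> checks bit7=1, bit9=0 (has a 0) -> no
Op 8: query bee -> checks bit6=0, bit7=1 (has a 0) -> no
Op 9: insert pig -> sets bits 7 8 -> bits=000110011000
Query results in order: no no no maybe no no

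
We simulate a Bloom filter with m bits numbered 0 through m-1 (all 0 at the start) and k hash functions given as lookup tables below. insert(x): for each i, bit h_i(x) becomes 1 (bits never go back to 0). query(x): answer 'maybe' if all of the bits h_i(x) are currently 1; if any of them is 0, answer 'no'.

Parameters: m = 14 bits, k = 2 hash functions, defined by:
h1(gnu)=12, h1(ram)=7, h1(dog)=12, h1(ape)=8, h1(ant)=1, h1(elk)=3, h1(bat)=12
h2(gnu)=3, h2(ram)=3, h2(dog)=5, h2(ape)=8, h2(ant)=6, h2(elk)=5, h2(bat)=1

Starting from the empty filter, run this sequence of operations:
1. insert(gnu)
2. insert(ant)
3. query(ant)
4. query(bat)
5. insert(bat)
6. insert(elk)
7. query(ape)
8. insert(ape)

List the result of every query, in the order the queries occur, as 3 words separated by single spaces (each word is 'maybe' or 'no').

Start: bits=00000000000000
Op 1: insert gnu -> sets bits 3 12 -> bits=00010000000010
Op 2: insert ant -> sets bits 1 6 -> bits=01010010000010
Op 3: query ant -> checks bit1=1, bit6=1 (all 1) -> maybe
Op 4: query bat -> checks bit1=1, bit12=1 (all 1) -> maybe
Op 5: insert bat -> sets bits 1 12 -> bits=01010010000010
Op 6: insert elk -> sets bits 3 5 -> bits=01010110000010
Op 7: query ape -> checks bit8=0 (has a 0) -> no
Op 8: insert ape -> sets bits 8 -> bits=01010110100010
Query results in order: maybe maybe no

Answer: maybe maybe no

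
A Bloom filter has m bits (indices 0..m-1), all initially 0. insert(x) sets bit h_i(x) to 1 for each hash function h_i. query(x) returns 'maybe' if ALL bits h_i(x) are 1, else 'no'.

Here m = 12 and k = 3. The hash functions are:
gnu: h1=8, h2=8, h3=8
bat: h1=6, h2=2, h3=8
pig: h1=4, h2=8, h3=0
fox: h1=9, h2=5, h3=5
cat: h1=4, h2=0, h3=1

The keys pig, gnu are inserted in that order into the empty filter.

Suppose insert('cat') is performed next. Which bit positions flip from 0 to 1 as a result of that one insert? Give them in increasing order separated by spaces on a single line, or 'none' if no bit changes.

Answer: 1

Derivation:
Start: bits=000000000000
After insert 'pig': sets bits 0 4 8 -> bits=100010001000
After insert 'gnu': sets bits 8 -> bits=100010001000
insert 'cat' would touch bits 0 1 4; currently bit0=1, bit1=0, bit4=1
Bits that are 0 among those (would change 0->1): 1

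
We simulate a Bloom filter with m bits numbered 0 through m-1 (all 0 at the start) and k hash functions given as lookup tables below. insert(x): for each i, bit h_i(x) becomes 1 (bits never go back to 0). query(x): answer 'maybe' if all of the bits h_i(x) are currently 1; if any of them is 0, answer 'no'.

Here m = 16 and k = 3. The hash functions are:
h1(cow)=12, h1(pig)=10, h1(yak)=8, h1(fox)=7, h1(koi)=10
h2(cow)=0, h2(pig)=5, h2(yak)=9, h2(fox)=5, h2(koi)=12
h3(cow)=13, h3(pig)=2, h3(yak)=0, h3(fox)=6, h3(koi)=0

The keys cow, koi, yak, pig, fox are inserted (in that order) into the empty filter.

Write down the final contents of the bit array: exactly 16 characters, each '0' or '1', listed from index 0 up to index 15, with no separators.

Answer: 1010011111101100

Derivation:
Start: bits=0000000000000000
After insert 'cow': sets bits 0 12 13 -> bits=1000000000001100
After insert 'koi': sets bits 0 10 12 -> bits=1000000000101100
After insert 'yak': sets bits 0 8 9 -> bits=1000000011101100
After insert 'pig': sets bits 2 5 10 -> bits=1010010011101100
After insert 'fox': sets bits 5 6 7 -> bits=1010011111101100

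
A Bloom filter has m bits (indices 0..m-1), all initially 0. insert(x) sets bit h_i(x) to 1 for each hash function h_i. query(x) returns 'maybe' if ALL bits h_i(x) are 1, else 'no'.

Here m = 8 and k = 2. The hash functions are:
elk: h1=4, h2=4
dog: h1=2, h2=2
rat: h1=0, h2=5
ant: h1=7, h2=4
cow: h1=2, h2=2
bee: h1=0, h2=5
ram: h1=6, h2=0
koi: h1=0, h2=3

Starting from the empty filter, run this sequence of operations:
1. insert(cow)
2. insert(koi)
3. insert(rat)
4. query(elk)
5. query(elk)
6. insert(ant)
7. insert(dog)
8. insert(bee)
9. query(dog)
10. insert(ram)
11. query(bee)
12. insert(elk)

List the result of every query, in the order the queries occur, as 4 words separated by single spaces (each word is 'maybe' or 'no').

Answer: no no maybe maybe

Derivation:
Start: bits=00000000
Op 1: insert cow -> sets bits 2 -> bits=00100000
Op 2: insert koi -> sets bits 0 3 -> bits=10110000
Op 3: insert rat -> sets bits 0 5 -> bits=10110100
Op 4: query elk -> checks bit4=0 (has a 0) -> no
Op 5: query elk -> checks bit4=0 (has a 0) -> no
Op 6: insert ant -> sets bits 4 7 -> bits=10111101
Op 7: insert dog -> sets bits 2 -> bits=10111101
Op 8: insert bee -> sets bits 0 5 -> bits=10111101
Op 9: query dog -> checks bit2=1 (all 1) -> maybe
Op 10: insert ram -> sets bits 0 6 -> bits=10111111
Op 11: query bee -> checks bit0=1, bit5=1 (all 1) -> maybe
Op 12: insert elk -> sets bits 4 -> bits=10111111
Query results in order: no no maybe maybe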